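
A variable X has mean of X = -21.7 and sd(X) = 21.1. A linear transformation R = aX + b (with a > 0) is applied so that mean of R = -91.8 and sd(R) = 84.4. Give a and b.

a = 4, b = -5

sd(R) = a·sd(X) (a > 0), so a = 84.4/21.1 = 4.
mean of R = a·mean of X + b, so b = -91.8 − 4·(-21.7) = -5.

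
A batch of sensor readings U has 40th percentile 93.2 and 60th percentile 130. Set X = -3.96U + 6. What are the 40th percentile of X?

40th percentile of X = -508.8

Since a = -3.96 < 0 the transformation is decreasing, reversing order: the 40th percentile of X corresponds to the 60th percentile of U.
So P_{40}(X) = a·P_{60}(U) + b = (-3.96)·130 + 6 = -508.8.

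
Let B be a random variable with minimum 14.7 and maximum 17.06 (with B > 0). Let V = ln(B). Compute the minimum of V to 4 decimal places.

ln(B) is increasing on this domain, so min(V) comes from min(B) = 14.7: min(V) = ln(14.7) ≈ 2.6878.

min(V) = 2.6878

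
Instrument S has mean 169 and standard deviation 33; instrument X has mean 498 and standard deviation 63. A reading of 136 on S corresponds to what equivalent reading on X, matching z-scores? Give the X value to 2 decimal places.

X = 435.00

z = (136 − 169)/33 = -1.
X = 498 + z·63 = 498 + (136 − 169)·63/33 = 435.00.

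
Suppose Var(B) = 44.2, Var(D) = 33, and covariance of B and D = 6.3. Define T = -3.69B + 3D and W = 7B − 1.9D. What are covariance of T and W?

By bilinearity, covariance of T and W = ac·Var(B) + bd·Var(D) + (ad+bc)·covariance of B and D, with a=-3.69, b=3, c=7, d=-1.9.
ac·Var(B) = (-3.69)·7·44.2 = -1141.686
bd·Var(D) = 3·(-1.9)·33 = -188.1
(ad+bc)·covariance of B and D = (28.011)·6.3 = 176.4693
covariance of T and W = -1141.686 + (-188.1) + 176.4693 = -1153.3167.

covariance of T and W = -1153.3167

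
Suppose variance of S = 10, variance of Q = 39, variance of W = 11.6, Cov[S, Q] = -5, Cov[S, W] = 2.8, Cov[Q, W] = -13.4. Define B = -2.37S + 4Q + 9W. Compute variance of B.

variance of B = a²·variance of S + b²·variance of Q + c²·variance of W + 2ab·Cov[S, Q] + 2ac·Cov[S, W] + 2bc·Cov[Q, W], with a = -2.37, b = 4, c = 9.
= 56.169 + 624 + 939.6 + 94.8 + (-119.448) + (-964.8)
= 630.321.

variance of B = 630.321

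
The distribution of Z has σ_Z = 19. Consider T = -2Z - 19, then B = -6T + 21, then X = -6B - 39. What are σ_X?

σ_X = 1368

σ_T = |-2|·19 = 38.
σ_B = |-6|·38 = 228.
σ_X = |-6|·228 = 1368.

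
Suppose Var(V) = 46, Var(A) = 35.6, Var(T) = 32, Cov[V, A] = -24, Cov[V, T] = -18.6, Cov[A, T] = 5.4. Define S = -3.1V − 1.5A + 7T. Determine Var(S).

Var(S) = 2560.8

Var(S) = a²·Var(V) + b²·Var(A) + c²·Var(T) + 2ab·Cov[V, A] + 2ac·Cov[V, T] + 2bc·Cov[A, T], with a = -3.1, b = -1.5, c = 7.
= 442.06 + 80.1 + 1568 + (-223.2) + 807.24 + (-113.4)
= 2560.8.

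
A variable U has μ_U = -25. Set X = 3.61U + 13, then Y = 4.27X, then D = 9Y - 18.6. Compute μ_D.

μ_D = -2987.3175

μ_X = 3.61·(-25) + 13 = -77.25.
μ_Y = 4.27·(-77.25) = -329.8575.
μ_D = 9·(-329.8575) + (-18.6) = -2987.3175.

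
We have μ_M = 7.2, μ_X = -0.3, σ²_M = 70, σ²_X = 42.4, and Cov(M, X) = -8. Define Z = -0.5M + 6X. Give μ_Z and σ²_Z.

μ_Z = (-0.5)·μ_M + 6·μ_X = (-0.5)·7.2 + 6·(-0.3) = -5.4.
σ²_Z = a²·σ²_M + b²·σ²_X + 2ab·Cov(M, X) with a = -0.5, b = 6.
= (-0.5)²·70 + 6²·42.4 + 2·(-0.5)·6·(-8)
= 17.5 + 1526.4 + 48 = 1591.9.

μ_Z = -5.4, σ²_Z = 1591.9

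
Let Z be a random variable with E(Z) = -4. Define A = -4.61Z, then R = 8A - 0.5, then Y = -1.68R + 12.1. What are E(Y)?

E(A) = (-4.61)·(-4) = 18.44.
E(R) = 8·18.44 + (-0.5) = 147.02.
E(Y) = (-1.68)·147.02 + 12.1 = -234.8936.

E(Y) = -234.8936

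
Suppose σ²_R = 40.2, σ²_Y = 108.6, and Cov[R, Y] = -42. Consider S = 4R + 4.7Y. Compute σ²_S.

σ²_S = a²·σ²_R + b²·σ²_Y + 2ab·Cov[R, Y] with a = 4, b = 4.7.
= 4²·40.2 + 4.7²·108.6 + 2·4·4.7·(-42)
= 643.2 + 2398.974 + (-1579.2) = 1462.974.

σ²_S = 1462.974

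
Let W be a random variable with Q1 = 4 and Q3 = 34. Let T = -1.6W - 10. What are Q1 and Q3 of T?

Q1(T) = -64.4, Q3(T) = -16.4

a = -1.6 < 0 reverses order: Q1(T) comes from Q3(W), Q3(T) from Q1(W).
Q1(T) = (-1.6)·34 + (-10) = -64.4; Q3(T) = (-1.6)·4 + (-10) = -16.4.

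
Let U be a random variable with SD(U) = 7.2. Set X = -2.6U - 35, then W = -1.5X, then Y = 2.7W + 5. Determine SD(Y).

SD(Y) = 75.816

SD(X) = |-2.6|·7.2 = 18.72.
SD(W) = |-1.5|·18.72 = 28.08.
SD(Y) = |2.7|·28.08 = 75.816.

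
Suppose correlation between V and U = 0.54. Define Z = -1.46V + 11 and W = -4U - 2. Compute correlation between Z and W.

correlation between Z and W = 0.54

Linear rescalings preserve correlation up to sign; here the slopes -1.46 and -4 have the same sign, so correlation between Z and W = correlation between V and U = 0.54.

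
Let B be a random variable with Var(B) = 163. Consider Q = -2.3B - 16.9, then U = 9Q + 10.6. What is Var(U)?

Var(Q) = (-2.3)²·163 = 862.27.
Var(U) = 9²·862.27 = 69843.87.

Var(U) = 69843.87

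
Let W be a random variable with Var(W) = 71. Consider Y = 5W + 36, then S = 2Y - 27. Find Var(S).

Var(Y) = 5²·71 = 1775.
Var(S) = 2²·1775 = 7100.

Var(S) = 7100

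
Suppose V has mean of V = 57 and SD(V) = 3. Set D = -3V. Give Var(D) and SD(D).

Var(D) = 81, SD(D) = 9

D = -3V is linear with a = -3, b = 0.
Var(V) = 3² = 9.
Var(D) = a²·Var(V) = (-3)²·9 = 81.
SD(D) = |a|·SD(V) = |-3|·3 = 9.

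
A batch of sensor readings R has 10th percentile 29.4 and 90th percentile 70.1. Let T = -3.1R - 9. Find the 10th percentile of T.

10th percentile of T = -226.31

Since a = -3.1 < 0 the transformation is decreasing, reversing order: the 10th percentile of T corresponds to the 90th percentile of R.
So P_{10}(T) = a·P_{90}(R) + b = (-3.1)·70.1 + (-9) = -226.31.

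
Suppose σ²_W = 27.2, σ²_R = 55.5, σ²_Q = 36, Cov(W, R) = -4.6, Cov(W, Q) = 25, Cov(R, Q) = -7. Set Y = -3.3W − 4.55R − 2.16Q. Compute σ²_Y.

σ²_Y = a²·σ²_W + b²·σ²_R + c²·σ²_Q + 2ab·Cov(W, R) + 2ac·Cov(W, Q) + 2bc·Cov(R, Q), with a = -3.3, b = -4.55, c = -2.16.
= 296.208 + 1148.98875 + 167.9616 + (-138.138) + 356.4 + (-137.592)
= 1693.82835.

σ²_Y = 1693.82835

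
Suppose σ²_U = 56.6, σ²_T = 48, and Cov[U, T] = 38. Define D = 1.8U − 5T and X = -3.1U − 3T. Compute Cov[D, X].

Cov[D, X] = 787.972

By bilinearity, Cov[D, X] = ac·σ²_U + bd·σ²_T + (ad+bc)·Cov[U, T], with a=1.8, b=-5, c=-3.1, d=-3.
ac·σ²_U = 1.8·(-3.1)·56.6 = -315.828
bd·σ²_T = (-5)·(-3)·48 = 720
(ad+bc)·Cov[U, T] = (10.1)·38 = 383.8
Cov[D, X] = -315.828 + 720 + 383.8 = 787.972.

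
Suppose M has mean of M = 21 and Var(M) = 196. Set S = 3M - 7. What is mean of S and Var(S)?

mean of S = 56, Var(S) = 1764

S = 3M - 7 is linear with a = 3, b = -7.
mean of S = a·mean of M + b = 3·21 + (-7) = 56.
Var(S) = a²·Var(M) = 3²·196 = 1764 (the additive constant -7 does not affect variance).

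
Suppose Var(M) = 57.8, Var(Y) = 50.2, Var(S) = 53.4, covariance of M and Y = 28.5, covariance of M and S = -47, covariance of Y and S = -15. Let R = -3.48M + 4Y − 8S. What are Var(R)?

Var(R) = a²·Var(M) + b²·Var(Y) + c²·Var(S) + 2ab·covariance of M and Y + 2ac·covariance of M and S + 2bc·covariance of Y and S, with a = -3.48, b = 4, c = -8.
= 699.98112 + 803.2 + 3417.6 + (-793.44) + (-2616.96) + 960
= 2470.38112.

Var(R) = 2470.38112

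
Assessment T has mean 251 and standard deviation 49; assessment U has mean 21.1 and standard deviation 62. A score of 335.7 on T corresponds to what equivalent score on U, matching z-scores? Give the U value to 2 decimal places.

U = 128.27

z = (335.7 − 251)/49 ≈ 1.7286.
U = 21.1 + z·62 = 21.1 + (335.7 − 251)·62/49 ≈ 128.27.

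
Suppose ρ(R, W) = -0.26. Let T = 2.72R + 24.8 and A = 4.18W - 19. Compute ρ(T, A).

Linear rescalings preserve correlation up to sign; here the slopes 2.72 and 4.18 have the same sign, so ρ(T, A) = ρ(R, W) = -0.26.

ρ(T, A) = -0.26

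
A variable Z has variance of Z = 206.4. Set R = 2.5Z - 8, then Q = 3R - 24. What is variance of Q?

variance of R = 2.5²·206.4 = 1290.
variance of Q = 3²·1290 = 11610.

variance of Q = 11610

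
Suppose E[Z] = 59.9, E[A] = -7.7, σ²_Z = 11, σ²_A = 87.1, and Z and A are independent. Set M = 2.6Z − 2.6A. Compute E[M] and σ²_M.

E[M] = 175.76, σ²_M = 663.156

E[M] = 2.6·E[Z] + (-2.6)·E[A] = 2.6·59.9 + (-2.6)·(-7.7) = 175.76.
σ²_M = a²·σ²_Z + b²·σ²_A + 2ab·Cov[Z, A] with a = 2.6, b = -2.6.
Independence gives Cov[Z, A] = 0.
= 2.6²·11 + (-2.6)²·87.1 + 2·2.6·(-2.6)·0
= 74.36 + 588.796 + 0 = 663.156.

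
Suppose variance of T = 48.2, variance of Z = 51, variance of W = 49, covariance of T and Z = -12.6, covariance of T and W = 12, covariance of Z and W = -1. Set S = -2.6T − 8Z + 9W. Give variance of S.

variance of S = 6617.072

variance of S = a²·variance of T + b²·variance of Z + c²·variance of W + 2ab·covariance of T and Z + 2ac·covariance of T and W + 2bc·covariance of Z and W, with a = -2.6, b = -8, c = 9.
= 325.832 + 3264 + 3969 + (-524.16) + (-561.6) + 144
= 6617.072.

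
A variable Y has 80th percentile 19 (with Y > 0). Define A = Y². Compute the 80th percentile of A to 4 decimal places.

80th percentile of A = 361

Y² is increasing, so P_{80}(A) = g(P_{80}(Y)) = 361.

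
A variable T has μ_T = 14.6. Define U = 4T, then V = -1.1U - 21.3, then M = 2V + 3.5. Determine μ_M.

μ_M = -167.58

μ_U = 4·14.6 = 58.4.
μ_V = (-1.1)·58.4 + (-21.3) = -85.54.
μ_M = 2·(-85.54) + 3.5 = -167.58.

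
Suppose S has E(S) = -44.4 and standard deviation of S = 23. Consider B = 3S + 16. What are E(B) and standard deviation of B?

E(B) = -117.2, standard deviation of B = 69

B = 3S + 16 is linear with a = 3, b = 16.
E(B) = a·E(S) + b = 3·(-44.4) + 16 = -117.2.
standard deviation of B = |a|·standard deviation of S = |3|·23 = 69.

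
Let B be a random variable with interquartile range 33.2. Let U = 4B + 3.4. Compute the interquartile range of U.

Under U = aB + b, IQR(U) = |a|·IQR(B) = |4|·33.2 = 132.8 (shifts cancel; spread scales by |a|).

IQR(U) = 132.8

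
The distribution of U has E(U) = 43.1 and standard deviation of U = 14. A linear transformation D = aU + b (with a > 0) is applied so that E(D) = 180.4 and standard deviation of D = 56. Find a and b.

standard deviation of D = a·standard deviation of U (a > 0), so a = 56/14 = 4.
E(D) = a·E(U) + b, so b = 180.4 − 4·43.1 = 8.

a = 4, b = 8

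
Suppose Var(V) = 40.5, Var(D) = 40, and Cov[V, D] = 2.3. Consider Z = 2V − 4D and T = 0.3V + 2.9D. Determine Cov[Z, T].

By bilinearity, Cov[Z, T] = ac·Var(V) + bd·Var(D) + (ad+bc)·Cov[V, D], with a=2, b=-4, c=0.3, d=2.9.
ac·Var(V) = 2·0.3·40.5 = 24.3
bd·Var(D) = (-4)·2.9·40 = -464
(ad+bc)·Cov[V, D] = (4.6)·2.3 = 10.58
Cov[Z, T] = 24.3 + (-464) + 10.58 = -429.12.

Cov[Z, T] = -429.12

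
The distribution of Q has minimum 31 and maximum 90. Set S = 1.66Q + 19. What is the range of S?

Range(S) = 97.94

Range of Q = 90 − 31 = 59.
Range(S) = |a|·Range(Q) = |1.66|·59 = 97.94.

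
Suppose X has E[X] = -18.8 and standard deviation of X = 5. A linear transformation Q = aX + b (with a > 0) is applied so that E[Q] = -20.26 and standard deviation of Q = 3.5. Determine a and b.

standard deviation of Q = a·standard deviation of X (a > 0), so a = 3.5/5 = 0.7.
E[Q] = a·E[X] + b, so b = -20.26 − 0.7·(-18.8) = -7.1.

a = 0.7, b = -7.1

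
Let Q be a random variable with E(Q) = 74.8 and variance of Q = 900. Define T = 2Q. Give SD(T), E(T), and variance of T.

T = 2Q is linear with a = 2, b = 0.
SD(Q) = √900 = 30.
SD(T) = |a|·SD(Q) = |2|·30 = 60.
E(T) = a·E(Q) + b = 2·74.8 = 149.6.
variance of T = a²·variance of Q = 2²·900 = 3600.

SD(T) = 60, E(T) = 149.6, variance of T = 3600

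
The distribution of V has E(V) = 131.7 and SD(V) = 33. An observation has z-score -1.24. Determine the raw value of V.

V = 90.78

V = E(V) + z·SD(V) = 131.7 + (-1.24)·33 = 90.78.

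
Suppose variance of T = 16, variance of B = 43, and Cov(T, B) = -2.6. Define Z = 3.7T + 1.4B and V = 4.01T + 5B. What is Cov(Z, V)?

Cov(Z, V) = 475.6956

By bilinearity, Cov(Z, V) = ac·variance of T + bd·variance of B + (ad+bc)·Cov(T, B), with a=3.7, b=1.4, c=4.01, d=5.
ac·variance of T = 3.7·4.01·16 = 237.392
bd·variance of B = 1.4·5·43 = 301
(ad+bc)·Cov(T, B) = (24.114)·(-2.6) = -62.6964
Cov(Z, V) = 237.392 + 301 + (-62.6964) = 475.6956.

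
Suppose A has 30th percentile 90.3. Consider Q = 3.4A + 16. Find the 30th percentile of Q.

Since a = 3.4 > 0 the transformation is increasing, so the 30th percentile of Q = a·(P_{30} of A) + b = 3.4·90.3 + 16 = 323.02.

30th percentile of Q = 323.02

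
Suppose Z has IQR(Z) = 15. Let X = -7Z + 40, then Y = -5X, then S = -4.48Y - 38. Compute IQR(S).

IQR(X) = |-7|·15 = 105.
IQR(Y) = |-5|·105 = 525.
IQR(S) = |-4.48|·525 = 2352.

IQR(S) = 2352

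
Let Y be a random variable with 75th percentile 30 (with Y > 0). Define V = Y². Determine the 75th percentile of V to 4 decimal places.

75th percentile of V = 900

Y² is increasing, so P_{75}(V) = g(P_{75}(Y)) = 900.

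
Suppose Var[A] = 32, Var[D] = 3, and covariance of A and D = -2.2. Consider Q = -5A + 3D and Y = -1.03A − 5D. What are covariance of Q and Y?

By bilinearity, covariance of Q and Y = ac·Var[A] + bd·Var[D] + (ad+bc)·covariance of A and D, with a=-5, b=3, c=-1.03, d=-5.
ac·Var[A] = (-5)·(-1.03)·32 = 164.8
bd·Var[D] = 3·(-5)·3 = -45
(ad+bc)·covariance of A and D = (21.91)·(-2.2) = -48.202
covariance of Q and Y = 164.8 + (-45) + (-48.202) = 71.598.

covariance of Q and Y = 71.598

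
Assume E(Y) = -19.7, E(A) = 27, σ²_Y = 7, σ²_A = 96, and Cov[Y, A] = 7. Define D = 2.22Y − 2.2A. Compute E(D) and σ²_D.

E(D) = 2.22·E(Y) + (-2.2)·E(A) = 2.22·(-19.7) + (-2.2)·27 = -103.134.
σ²_D = a²·σ²_Y + b²·σ²_A + 2ab·Cov[Y, A] with a = 2.22, b = -2.2.
= 2.22²·7 + (-2.2)²·96 + 2·2.22·(-2.2)·7
= 34.4988 + 464.64 + (-68.376) = 430.7628.

E(D) = -103.134, σ²_D = 430.7628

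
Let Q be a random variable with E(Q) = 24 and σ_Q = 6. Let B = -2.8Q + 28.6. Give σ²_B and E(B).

B = -2.8Q + 28.6 is linear with a = -2.8, b = 28.6.
σ²_Q = 6² = 36.
σ²_B = a²·σ²_Q = (-2.8)²·36 = 282.24 (the additive constant 28.6 does not affect variance).
E(B) = a·E(Q) + b = (-2.8)·24 + 28.6 = -38.6.

σ²_B = 282.24, E(B) = -38.6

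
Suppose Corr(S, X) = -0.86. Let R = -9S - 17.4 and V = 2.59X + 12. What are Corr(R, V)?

Linear rescalings preserve |correlation|; the slopes -9 and 2.59 have opposite signs, so the correlation flips sign: Corr(R, V) = −Corr(S, X) = 0.86.

Corr(R, V) = 0.86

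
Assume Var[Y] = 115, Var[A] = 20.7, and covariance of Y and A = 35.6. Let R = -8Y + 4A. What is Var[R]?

Var[R] = 5412.8

Var[R] = a²·Var[Y] + b²·Var[A] + 2ab·covariance of Y and A with a = -8, b = 4.
= (-8)²·115 + 4²·20.7 + 2·(-8)·4·35.6
= 7360 + 331.2 + (-2278.4) = 5412.8.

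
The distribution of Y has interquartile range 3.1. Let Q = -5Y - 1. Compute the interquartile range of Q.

Under Q = aY + b, IQR(Q) = |a|·IQR(Y) = |-5|·3.1 = 15.5 (shifts cancel; spread scales by |a|).

IQR(Q) = 15.5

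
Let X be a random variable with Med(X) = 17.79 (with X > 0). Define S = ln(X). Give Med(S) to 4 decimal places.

ln(X) is monotone on this domain, so Med(S) = ln(17.79) ≈ 2.8786.

Med(S) = 2.8786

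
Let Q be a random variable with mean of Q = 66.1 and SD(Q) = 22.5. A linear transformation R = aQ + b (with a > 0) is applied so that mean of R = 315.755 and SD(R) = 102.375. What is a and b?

a = 4.55, b = 15

SD(R) = a·SD(Q) (a > 0), so a = 102.375/22.5 = 4.55.
mean of R = a·mean of Q + b, so b = 315.755 − 4.55·66.1 = 15.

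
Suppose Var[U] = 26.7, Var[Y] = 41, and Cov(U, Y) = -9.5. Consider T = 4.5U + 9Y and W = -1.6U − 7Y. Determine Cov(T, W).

Cov(T, W) = -2339.19

By bilinearity, Cov(T, W) = ac·Var[U] + bd·Var[Y] + (ad+bc)·Cov(U, Y), with a=4.5, b=9, c=-1.6, d=-7.
ac·Var[U] = 4.5·(-1.6)·26.7 = -192.24
bd·Var[Y] = 9·(-7)·41 = -2583
(ad+bc)·Cov(U, Y) = (-45.9)·(-9.5) = 436.05
Cov(T, W) = -192.24 + (-2583) + 436.05 = -2339.19.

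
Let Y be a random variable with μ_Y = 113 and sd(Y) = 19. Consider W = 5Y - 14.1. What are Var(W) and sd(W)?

W = 5Y - 14.1 is linear with a = 5, b = -14.1.
Var(Y) = 19² = 361.
Var(W) = a²·Var(Y) = 5²·361 = 9025 (the additive constant -14.1 does not affect variance).
sd(W) = |a|·sd(Y) = |5|·19 = 95.

Var(W) = 9025, sd(W) = 95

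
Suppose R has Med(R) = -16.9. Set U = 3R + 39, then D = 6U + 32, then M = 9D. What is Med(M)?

Med(M) = -343.8

Med(U) = 3·(-16.9) + 39 = -11.7.
Med(D) = 6·(-11.7) + 32 = -38.2.
Med(M) = 9·(-38.2) = -343.8.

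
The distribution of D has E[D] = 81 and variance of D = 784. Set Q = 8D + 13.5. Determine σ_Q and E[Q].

σ_Q = 224, E[Q] = 661.5

Q = 8D + 13.5 is linear with a = 8, b = 13.5.
σ_D = √784 = 28.
σ_Q = |a|·σ_D = |8|·28 = 224.
E[Q] = a·E[D] + b = 8·81 + 13.5 = 661.5.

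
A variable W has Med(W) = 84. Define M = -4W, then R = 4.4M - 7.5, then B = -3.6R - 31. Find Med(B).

Med(M) = (-4)·84 = -336.
Med(R) = 4.4·(-336) + (-7.5) = -1485.9.
Med(B) = (-3.6)·(-1485.9) + (-31) = 5318.24.

Med(B) = 5318.24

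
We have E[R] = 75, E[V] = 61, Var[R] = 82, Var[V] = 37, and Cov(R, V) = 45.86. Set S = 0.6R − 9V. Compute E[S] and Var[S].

E[S] = -504, Var[S] = 2531.232

E[S] = 0.6·E[R] + (-9)·E[V] = 0.6·75 + (-9)·61 = -504.
Var[S] = a²·Var[R] + b²·Var[V] + 2ab·Cov(R, V) with a = 0.6, b = -9.
= 0.6²·82 + (-9)²·37 + 2·0.6·(-9)·45.86
= 29.52 + 2997 + (-495.288) = 2531.232.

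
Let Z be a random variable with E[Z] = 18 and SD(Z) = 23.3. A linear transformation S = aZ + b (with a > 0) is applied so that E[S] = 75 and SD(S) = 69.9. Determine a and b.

SD(S) = a·SD(Z) (a > 0), so a = 69.9/23.3 = 3.
E[S] = a·E[Z] + b, so b = 75 − 3·18 = 21.

a = 3, b = 21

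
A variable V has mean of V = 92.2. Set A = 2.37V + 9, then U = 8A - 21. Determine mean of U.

mean of A = 2.37·92.2 + 9 = 227.514.
mean of U = 8·227.514 + (-21) = 1799.112.

mean of U = 1799.112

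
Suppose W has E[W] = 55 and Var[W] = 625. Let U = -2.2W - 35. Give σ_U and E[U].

σ_U = 55, E[U] = -156

U = -2.2W - 35 is linear with a = -2.2, b = -35.
σ_W = √625 = 25.
σ_U = |a|·σ_W = |-2.2|·25 = 55.
E[U] = a·E[W] + b = (-2.2)·55 + (-35) = -156.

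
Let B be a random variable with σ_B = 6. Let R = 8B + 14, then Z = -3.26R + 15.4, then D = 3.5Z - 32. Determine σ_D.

σ_D = 547.68

σ_R = |8|·6 = 48.
σ_Z = |-3.26|·48 = 156.48.
σ_D = |3.5|·156.48 = 547.68.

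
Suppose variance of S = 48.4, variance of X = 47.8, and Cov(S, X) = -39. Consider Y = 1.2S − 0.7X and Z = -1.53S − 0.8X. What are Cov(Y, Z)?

By bilinearity, Cov(Y, Z) = ac·variance of S + bd·variance of X + (ad+bc)·Cov(S, X), with a=1.2, b=-0.7, c=-1.53, d=-0.8.
ac·variance of S = 1.2·(-1.53)·48.4 = -88.8624
bd·variance of X = (-0.7)·(-0.8)·47.8 = 26.768
(ad+bc)·Cov(S, X) = (0.111)·(-39) = -4.329
Cov(Y, Z) = -88.8624 + 26.768 + (-4.329) = -66.4234.

Cov(Y, Z) = -66.4234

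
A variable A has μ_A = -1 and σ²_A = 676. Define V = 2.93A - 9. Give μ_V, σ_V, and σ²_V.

μ_V = -11.93, σ_V = 76.18, σ²_V = 5803.3924

V = 2.93A - 9 is linear with a = 2.93, b = -9.
μ_V = a·μ_A + b = 2.93·(-1) + (-9) = -11.93.
σ_A = √676 = 26.
σ_V = |a|·σ_A = |2.93|·26 = 76.18.
σ²_V = a²·σ²_A = 2.93²·676 = 5803.3924 (the additive constant -9 does not affect variance).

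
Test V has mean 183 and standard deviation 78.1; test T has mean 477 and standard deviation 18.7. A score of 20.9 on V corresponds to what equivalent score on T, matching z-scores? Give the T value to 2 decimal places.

T = 438.19

z = (20.9 − 183)/78.1 ≈ -2.0755.
T = 477 + z·18.7 = 477 + (20.9 − 183)·18.7/78.1 ≈ 438.19.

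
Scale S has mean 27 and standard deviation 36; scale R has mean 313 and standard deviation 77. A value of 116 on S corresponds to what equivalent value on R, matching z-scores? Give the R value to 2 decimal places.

R = 503.36

z = (116 − 27)/36 ≈ 2.4722.
R = 313 + z·77 = 313 + (116 − 27)·77/36 ≈ 503.36.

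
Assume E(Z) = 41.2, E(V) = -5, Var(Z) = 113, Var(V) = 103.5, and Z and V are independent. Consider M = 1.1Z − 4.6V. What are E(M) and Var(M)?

E(M) = 1.1·E(Z) + (-4.6)·E(V) = 1.1·41.2 + (-4.6)·(-5) = 68.32.
Var(M) = a²·Var(Z) + b²·Var(V) + 2ab·Cov(Z, V) with a = 1.1, b = -4.6.
Independence gives Cov(Z, V) = 0.
= 1.1²·113 + (-4.6)²·103.5 + 2·1.1·(-4.6)·0
= 136.73 + 2190.06 + 0 = 2326.79.

E(M) = 68.32, Var(M) = 2326.79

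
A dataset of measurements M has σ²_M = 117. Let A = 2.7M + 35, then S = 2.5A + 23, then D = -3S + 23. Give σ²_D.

σ²_A = 2.7²·117 = 852.93.
σ²_S = 2.5²·852.93 = 5330.8125.
σ²_D = (-3)²·5330.8125 = 47977.3125.

σ²_D = 47977.3125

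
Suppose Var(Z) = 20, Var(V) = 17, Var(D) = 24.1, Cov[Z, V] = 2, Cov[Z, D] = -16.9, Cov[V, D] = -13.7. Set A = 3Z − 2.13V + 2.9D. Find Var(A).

Var(A) = 309.4381

Var(A) = a²·Var(Z) + b²·Var(V) + c²·Var(D) + 2ab·Cov[Z, V] + 2ac·Cov[Z, D] + 2bc·Cov[V, D], with a = 3, b = -2.13, c = 2.9.
= 180 + 77.1273 + 202.681 + (-25.56) + (-294.06) + 169.2498
= 309.4381.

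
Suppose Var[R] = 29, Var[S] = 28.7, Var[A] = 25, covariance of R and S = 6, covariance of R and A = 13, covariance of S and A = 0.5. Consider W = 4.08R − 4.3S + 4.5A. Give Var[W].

Var[W] = a²·Var[R] + b²·Var[S] + c²·Var[A] + 2ab·covariance of R and S + 2ac·covariance of R and A + 2bc·covariance of S and A, with a = 4.08, b = -4.3, c = 4.5.
= 482.7456 + 530.663 + 506.25 + (-210.528) + 477.36 + (-19.35)
= 1767.1406.

Var[W] = 1767.1406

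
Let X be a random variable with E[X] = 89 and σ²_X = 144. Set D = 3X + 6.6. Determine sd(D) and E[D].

D = 3X + 6.6 is linear with a = 3, b = 6.6.
sd(X) = √144 = 12.
sd(D) = |a|·sd(X) = |3|·12 = 36.
E[D] = a·E[X] + b = 3·89 + 6.6 = 273.6.

sd(D) = 36, E[D] = 273.6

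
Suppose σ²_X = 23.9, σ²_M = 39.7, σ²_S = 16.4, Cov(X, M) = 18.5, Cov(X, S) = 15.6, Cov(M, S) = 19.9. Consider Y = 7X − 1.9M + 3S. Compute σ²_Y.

σ²_Y = a²·σ²_X + b²·σ²_M + c²·σ²_S + 2ab·Cov(X, M) + 2ac·Cov(X, S) + 2bc·Cov(M, S), with a = 7, b = -1.9, c = 3.
= 1171.1 + 143.317 + 147.6 + (-492.1) + 655.2 + (-226.86)
= 1398.257.

σ²_Y = 1398.257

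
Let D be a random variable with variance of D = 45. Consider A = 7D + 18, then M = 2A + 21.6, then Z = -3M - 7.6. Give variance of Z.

variance of A = 7²·45 = 2205.
variance of M = 2²·2205 = 8820.
variance of Z = (-3)²·8820 = 79380.

variance of Z = 79380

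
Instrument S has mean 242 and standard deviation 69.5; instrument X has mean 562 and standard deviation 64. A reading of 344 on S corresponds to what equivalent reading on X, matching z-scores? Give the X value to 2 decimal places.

X = 655.93

z = (344 − 242)/69.5 ≈ 1.4676.
X = 562 + z·64 = 562 + (344 − 242)·64/69.5 ≈ 655.93.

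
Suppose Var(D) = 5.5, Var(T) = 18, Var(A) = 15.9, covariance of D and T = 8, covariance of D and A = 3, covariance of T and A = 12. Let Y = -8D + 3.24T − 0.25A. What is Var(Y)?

Var(Y) = a²·Var(D) + b²·Var(T) + c²·Var(A) + 2ab·covariance of D and T + 2ac·covariance of D and A + 2bc·covariance of T and A, with a = -8, b = 3.24, c = -0.25.
= 352 + 188.9568 + 0.99375 + (-414.72) + 12 + (-19.44)
= 119.79055.

Var(Y) = 119.79055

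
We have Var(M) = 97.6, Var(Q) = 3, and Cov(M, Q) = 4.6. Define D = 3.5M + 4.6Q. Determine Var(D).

Var(D) = a²·Var(M) + b²·Var(Q) + 2ab·Cov(M, Q) with a = 3.5, b = 4.6.
= 3.5²·97.6 + 4.6²·3 + 2·3.5·4.6·4.6
= 1195.6 + 63.48 + 148.12 = 1407.2.

Var(D) = 1407.2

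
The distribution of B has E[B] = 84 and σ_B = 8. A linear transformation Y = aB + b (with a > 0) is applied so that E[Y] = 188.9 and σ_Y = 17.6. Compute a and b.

a = 2.2, b = 4.1

σ_Y = a·σ_B (a > 0), so a = 17.6/8 = 2.2.
E[Y] = a·E[B] + b, so b = 188.9 − 2.2·84 = 4.1.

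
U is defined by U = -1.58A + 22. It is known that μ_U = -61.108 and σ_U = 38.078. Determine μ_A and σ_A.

From U = -1.58A + 22: μ_U = a·μ_A + b, so μ_A = (μ_U − b)/a = (-61.108 − 22)/(-1.58) = 52.6.
σ_U = |a|·σ_A, so σ_A = 38.078/|-1.58| = 24.1.

μ_A = 52.6, σ_A = 24.1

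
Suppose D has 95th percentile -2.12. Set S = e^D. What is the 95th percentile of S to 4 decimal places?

e^D is increasing, so P_{95}(S) = g(P_{95}(D)) ≈ 0.12.

95th percentile of S = 0.12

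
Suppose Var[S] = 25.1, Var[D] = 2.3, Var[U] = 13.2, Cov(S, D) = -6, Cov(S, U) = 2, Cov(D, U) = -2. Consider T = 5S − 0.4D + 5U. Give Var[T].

Var[T] = a²·Var[S] + b²·Var[D] + c²·Var[U] + 2ab·Cov(S, D) + 2ac·Cov(S, U) + 2bc·Cov(D, U), with a = 5, b = -0.4, c = 5.
= 627.5 + 0.368 + 330 + 24 + 100 + 8
= 1089.868.

Var[T] = 1089.868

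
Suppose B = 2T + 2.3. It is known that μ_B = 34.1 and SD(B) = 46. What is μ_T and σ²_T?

μ_T = 15.9, σ²_T = 529

From B = 2T + 2.3: μ_B = a·μ_T + b, so μ_T = (μ_B − b)/a = (34.1 − 2.3)/2 = 15.9.
σ²_B = 46² = 2116.
σ²_B = a²·σ²_T, so σ²_T = 2116/2² = 529.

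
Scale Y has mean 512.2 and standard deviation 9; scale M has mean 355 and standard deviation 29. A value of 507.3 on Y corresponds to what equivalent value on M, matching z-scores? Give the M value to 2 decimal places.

z = (507.3 − 512.2)/9 ≈ -0.5444.
M = 355 + z·29 = 355 + (507.3 − 512.2)·29/9 ≈ 339.21.

M = 339.21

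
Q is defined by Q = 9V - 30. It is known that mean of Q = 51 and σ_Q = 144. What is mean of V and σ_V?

From Q = 9V - 30: mean of Q = a·mean of V + b, so mean of V = (mean of Q − b)/a = (51 − (-30))/9 = 9.
σ_Q = |a|·σ_V, so σ_V = 144/|9| = 16.

mean of V = 9, σ_V = 16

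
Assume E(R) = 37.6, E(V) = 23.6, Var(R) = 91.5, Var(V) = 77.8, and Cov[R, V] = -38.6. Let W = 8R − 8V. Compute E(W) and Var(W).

E(W) = 8·E(R) + (-8)·E(V) = 8·37.6 + (-8)·23.6 = 112.
Var(W) = a²·Var(R) + b²·Var(V) + 2ab·Cov[R, V] with a = 8, b = -8.
= 8²·91.5 + (-8)²·77.8 + 2·8·(-8)·(-38.6)
= 5856 + 4979.2 + 4940.8 = 15776.

E(W) = 112, Var(W) = 15776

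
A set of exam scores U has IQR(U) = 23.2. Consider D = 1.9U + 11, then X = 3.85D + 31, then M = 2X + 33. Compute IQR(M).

IQR(M) = 339.416

IQR(D) = |1.9|·23.2 = 44.08.
IQR(X) = |3.85|·44.08 = 169.708.
IQR(M) = |2|·169.708 = 339.416.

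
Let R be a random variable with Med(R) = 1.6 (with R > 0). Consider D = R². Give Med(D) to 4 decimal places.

R² is monotone on this domain, so Med(D) = square(1.6) = 2.56.

Med(D) = 2.56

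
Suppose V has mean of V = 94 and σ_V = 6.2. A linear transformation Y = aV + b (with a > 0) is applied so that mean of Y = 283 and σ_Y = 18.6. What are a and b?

σ_Y = a·σ_V (a > 0), so a = 18.6/6.2 = 3.
mean of Y = a·mean of V + b, so b = 283 − 3·94 = 1.

a = 3, b = 1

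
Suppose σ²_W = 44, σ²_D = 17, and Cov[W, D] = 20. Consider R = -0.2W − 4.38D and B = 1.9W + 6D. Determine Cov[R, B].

By bilinearity, Cov[R, B] = ac·σ²_W + bd·σ²_D + (ad+bc)·Cov[W, D], with a=-0.2, b=-4.38, c=1.9, d=6.
ac·σ²_W = (-0.2)·1.9·44 = -16.72
bd·σ²_D = (-4.38)·6·17 = -446.76
(ad+bc)·Cov[W, D] = (-9.522)·20 = -190.44
Cov[R, B] = -16.72 + (-446.76) + (-190.44) = -653.92.

Cov[R, B] = -653.92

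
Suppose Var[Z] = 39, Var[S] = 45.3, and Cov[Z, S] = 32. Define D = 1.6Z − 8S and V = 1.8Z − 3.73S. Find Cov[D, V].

By bilinearity, Cov[D, V] = ac·Var[Z] + bd·Var[S] + (ad+bc)·Cov[Z, S], with a=1.6, b=-8, c=1.8, d=-3.73.
ac·Var[Z] = 1.6·1.8·39 = 112.32
bd·Var[S] = (-8)·(-3.73)·45.3 = 1351.752
(ad+bc)·Cov[Z, S] = (-20.368)·32 = -651.776
Cov[D, V] = 112.32 + 1351.752 + (-651.776) = 812.296.

Cov[D, V] = 812.296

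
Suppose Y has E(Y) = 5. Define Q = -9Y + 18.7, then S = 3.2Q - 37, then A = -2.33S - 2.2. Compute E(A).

E(Q) = (-9)·5 + 18.7 = -26.3.
E(S) = 3.2·(-26.3) + (-37) = -121.16.
E(A) = (-2.33)·(-121.16) + (-2.2) = 280.1028.

E(A) = 280.1028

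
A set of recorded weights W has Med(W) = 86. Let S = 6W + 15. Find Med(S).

A linear map preserves order up to sign, so Med(S) = a·Med(W) + b = 6·86 + 15 = 531.

Med(S) = 531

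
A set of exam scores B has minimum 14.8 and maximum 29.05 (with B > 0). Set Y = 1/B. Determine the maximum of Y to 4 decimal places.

max(Y) = 0.0676

1/B is decreasing on this domain, so max(Y) comes from min(B) = 14.8: max(Y) = 1/(14.8) ≈ 0.0676.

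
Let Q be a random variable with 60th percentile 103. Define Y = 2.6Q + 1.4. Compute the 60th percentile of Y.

60th percentile of Y = 269.2

Since a = 2.6 > 0 the transformation is increasing, so the 60th percentile of Y = a·(P_{60} of Q) + b = 2.6·103 + 1.4 = 269.2.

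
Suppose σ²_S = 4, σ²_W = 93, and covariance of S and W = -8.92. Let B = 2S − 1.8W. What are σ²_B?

σ²_B = 381.544

σ²_B = a²·σ²_S + b²·σ²_W + 2ab·covariance of S and W with a = 2, b = -1.8.
= 2²·4 + (-1.8)²·93 + 2·2·(-1.8)·(-8.92)
= 16 + 301.32 + 64.224 = 381.544.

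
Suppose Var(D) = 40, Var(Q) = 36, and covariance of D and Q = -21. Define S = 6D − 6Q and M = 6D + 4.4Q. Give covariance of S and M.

covariance of S and M = 691.2

By bilinearity, covariance of S and M = ac·Var(D) + bd·Var(Q) + (ad+bc)·covariance of D and Q, with a=6, b=-6, c=6, d=4.4.
ac·Var(D) = 6·6·40 = 1440
bd·Var(Q) = (-6)·4.4·36 = -950.4
(ad+bc)·covariance of D and Q = (-9.6)·(-21) = 201.6
covariance of S and M = 1440 + (-950.4) + 201.6 = 691.2.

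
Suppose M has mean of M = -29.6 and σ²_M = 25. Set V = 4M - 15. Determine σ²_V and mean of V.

V = 4M - 15 is linear with a = 4, b = -15.
σ²_V = a²·σ²_M = 4²·25 = 400 (the additive constant -15 does not affect variance).
mean of V = a·mean of M + b = 4·(-29.6) + (-15) = -133.4.

σ²_V = 400, mean of V = -133.4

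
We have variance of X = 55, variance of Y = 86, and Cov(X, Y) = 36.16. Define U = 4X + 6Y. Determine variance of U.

variance of U = a²·variance of X + b²·variance of Y + 2ab·Cov(X, Y) with a = 4, b = 6.
= 4²·55 + 6²·86 + 2·4·6·36.16
= 880 + 3096 + 1735.68 = 5711.68.

variance of U = 5711.68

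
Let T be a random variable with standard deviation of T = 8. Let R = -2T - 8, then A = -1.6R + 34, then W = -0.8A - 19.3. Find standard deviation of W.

standard deviation of W = 20.48

standard deviation of R = |-2|·8 = 16.
standard deviation of A = |-1.6|·16 = 25.6.
standard deviation of W = |-0.8|·25.6 = 20.48.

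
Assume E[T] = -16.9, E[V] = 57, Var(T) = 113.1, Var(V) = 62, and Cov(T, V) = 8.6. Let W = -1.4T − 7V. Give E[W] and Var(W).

E[W] = (-1.4)·E[T] + (-7)·E[V] = (-1.4)·(-16.9) + (-7)·57 = -375.34.
Var(W) = a²·Var(T) + b²·Var(V) + 2ab·Cov(T, V) with a = -1.4, b = -7.
= (-1.4)²·113.1 + (-7)²·62 + 2·(-1.4)·(-7)·8.6
= 221.676 + 3038 + 168.56 = 3428.236.

E[W] = -375.34, Var(W) = 3428.236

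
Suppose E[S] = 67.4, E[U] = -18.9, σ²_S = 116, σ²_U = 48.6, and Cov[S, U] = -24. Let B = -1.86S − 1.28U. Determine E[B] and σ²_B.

E[B] = -101.172, σ²_B = 366.66144

E[B] = (-1.86)·E[S] + (-1.28)·E[U] = (-1.86)·67.4 + (-1.28)·(-18.9) = -101.172.
σ²_B = a²·σ²_S + b²·σ²_U + 2ab·Cov[S, U] with a = -1.86, b = -1.28.
= (-1.86)²·116 + (-1.28)²·48.6 + 2·(-1.86)·(-1.28)·(-24)
= 401.3136 + 79.62624 + (-114.2784) = 366.66144.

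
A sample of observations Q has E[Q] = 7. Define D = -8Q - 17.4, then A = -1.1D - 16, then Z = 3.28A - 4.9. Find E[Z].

E[D] = (-8)·7 + (-17.4) = -73.4.
E[A] = (-1.1)·(-73.4) + (-16) = 64.74.
E[Z] = 3.28·64.74 + (-4.9) = 207.4472.

E[Z] = 207.4472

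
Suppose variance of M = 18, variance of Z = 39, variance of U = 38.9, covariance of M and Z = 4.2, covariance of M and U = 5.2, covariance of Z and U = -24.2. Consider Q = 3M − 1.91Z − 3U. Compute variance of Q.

variance of Q = 235.3119

variance of Q = a²·variance of M + b²·variance of Z + c²·variance of U + 2ab·covariance of M and Z + 2ac·covariance of M and U + 2bc·covariance of Z and U, with a = 3, b = -1.91, c = -3.
= 162 + 142.2759 + 350.1 + (-48.132) + (-93.6) + (-277.332)
= 235.3119.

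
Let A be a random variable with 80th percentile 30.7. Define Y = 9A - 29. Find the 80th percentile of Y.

Since a = 9 > 0 the transformation is increasing, so the 80th percentile of Y = a·(P_{80} of A) + b = 9·30.7 + (-29) = 247.3.

80th percentile of Y = 247.3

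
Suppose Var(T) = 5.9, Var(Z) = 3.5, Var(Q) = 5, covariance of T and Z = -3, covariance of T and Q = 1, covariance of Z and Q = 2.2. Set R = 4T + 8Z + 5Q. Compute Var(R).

Var(R) = 467.4

Var(R) = a²·Var(T) + b²·Var(Z) + c²·Var(Q) + 2ab·covariance of T and Z + 2ac·covariance of T and Q + 2bc·covariance of Z and Q, with a = 4, b = 8, c = 5.
= 94.4 + 224 + 125 + (-192) + 40 + 176
= 467.4.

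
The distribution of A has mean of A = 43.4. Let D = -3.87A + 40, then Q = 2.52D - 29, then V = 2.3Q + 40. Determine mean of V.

mean of V = -768.344568

mean of D = (-3.87)·43.4 + 40 = -127.958.
mean of Q = 2.52·(-127.958) + (-29) = -351.45416.
mean of V = 2.3·(-351.45416) + 40 = -768.344568.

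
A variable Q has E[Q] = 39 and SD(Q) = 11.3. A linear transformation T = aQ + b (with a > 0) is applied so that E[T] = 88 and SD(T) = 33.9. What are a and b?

a = 3, b = -29

SD(T) = a·SD(Q) (a > 0), so a = 33.9/11.3 = 3.
E[T] = a·E[Q] + b, so b = 88 − 3·39 = -29.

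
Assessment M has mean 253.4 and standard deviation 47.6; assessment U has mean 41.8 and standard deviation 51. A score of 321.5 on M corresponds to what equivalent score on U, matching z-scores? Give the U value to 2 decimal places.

U = 114.76

z = (321.5 − 253.4)/47.6 ≈ 1.4307.
U = 41.8 + z·51 = 41.8 + (321.5 − 253.4)·51/47.6 ≈ 114.76.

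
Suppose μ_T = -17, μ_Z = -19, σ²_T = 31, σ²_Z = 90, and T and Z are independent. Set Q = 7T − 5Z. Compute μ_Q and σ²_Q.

μ_Q = 7·μ_T + (-5)·μ_Z = 7·(-17) + (-5)·(-19) = -24.
σ²_Q = a²·σ²_T + b²·σ²_Z + 2ab·Cov(T, Z) with a = 7, b = -5.
Independence gives Cov(T, Z) = 0.
= 7²·31 + (-5)²·90 + 2·7·(-5)·0
= 1519 + 2250 + 0 = 3769.

μ_Q = -24, σ²_Q = 3769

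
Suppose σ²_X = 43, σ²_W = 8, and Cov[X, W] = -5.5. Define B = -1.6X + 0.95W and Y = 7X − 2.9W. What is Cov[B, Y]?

Cov[B, Y] = -565.735

By bilinearity, Cov[B, Y] = ac·σ²_X + bd·σ²_W + (ad+bc)·Cov[X, W], with a=-1.6, b=0.95, c=7, d=-2.9.
ac·σ²_X = (-1.6)·7·43 = -481.6
bd·σ²_W = 0.95·(-2.9)·8 = -22.04
(ad+bc)·Cov[X, W] = (11.29)·(-5.5) = -62.095
Cov[B, Y] = -481.6 + (-22.04) + (-62.095) = -565.735.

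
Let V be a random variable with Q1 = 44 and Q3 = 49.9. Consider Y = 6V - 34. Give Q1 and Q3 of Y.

Q1(Y) = 230, Q3(Y) = 265.4

a = 6 > 0: Q1(Y) = a·Q1(V)+b = 230, Q3(Y) = a·Q3(V)+b = 265.4.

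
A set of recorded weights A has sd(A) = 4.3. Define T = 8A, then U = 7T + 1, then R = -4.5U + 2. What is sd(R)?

sd(T) = |8|·4.3 = 34.4.
sd(U) = |7|·34.4 = 240.8.
sd(R) = |-4.5|·240.8 = 1083.6.

sd(R) = 1083.6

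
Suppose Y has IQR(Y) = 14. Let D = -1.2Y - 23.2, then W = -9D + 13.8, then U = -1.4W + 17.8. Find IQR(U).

IQR(D) = |-1.2|·14 = 16.8.
IQR(W) = |-9|·16.8 = 151.2.
IQR(U) = |-1.4|·151.2 = 211.68.

IQR(U) = 211.68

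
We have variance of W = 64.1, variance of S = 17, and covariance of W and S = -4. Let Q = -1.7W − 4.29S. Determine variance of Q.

variance of Q = 439.7747

variance of Q = a²·variance of W + b²·variance of S + 2ab·covariance of W and S with a = -1.7, b = -4.29.
= (-1.7)²·64.1 + (-4.29)²·17 + 2·(-1.7)·(-4.29)·(-4)
= 185.249 + 312.8697 + (-58.344) = 439.7747.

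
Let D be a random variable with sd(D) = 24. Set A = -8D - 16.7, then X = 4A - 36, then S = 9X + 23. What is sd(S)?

sd(A) = |-8|·24 = 192.
sd(X) = |4|·192 = 768.
sd(S) = |9|·768 = 6912.

sd(S) = 6912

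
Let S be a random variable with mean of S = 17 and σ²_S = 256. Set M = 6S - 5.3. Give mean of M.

M = 6S - 5.3 is linear with a = 6, b = -5.3.
mean of M = a·mean of S + b = 6·17 + (-5.3) = 96.7.

mean of M = 96.7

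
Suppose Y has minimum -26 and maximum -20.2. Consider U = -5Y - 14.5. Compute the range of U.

Range(U) = 29

Range of Y = -20.2 − (-26) = 5.8.
Range(U) = |a|·Range(Y) = |-5|·5.8 = 29.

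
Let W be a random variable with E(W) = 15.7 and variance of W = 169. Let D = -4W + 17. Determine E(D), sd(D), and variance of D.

E(D) = -45.8, sd(D) = 52, variance of D = 2704

D = -4W + 17 is linear with a = -4, b = 17.
E(D) = a·E(W) + b = (-4)·15.7 + 17 = -45.8.
sd(W) = √169 = 13.
sd(D) = |a|·sd(W) = |-4|·13 = 52.
variance of D = a²·variance of W = (-4)²·169 = 2704 (the additive constant 17 does not affect variance).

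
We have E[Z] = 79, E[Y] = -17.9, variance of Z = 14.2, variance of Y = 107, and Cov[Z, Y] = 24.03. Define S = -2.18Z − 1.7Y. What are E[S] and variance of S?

E[S] = -141.79, variance of S = 554.82444

E[S] = (-2.18)·E[Z] + (-1.7)·E[Y] = (-2.18)·79 + (-1.7)·(-17.9) = -141.79.
variance of S = a²·variance of Z + b²·variance of Y + 2ab·Cov[Z, Y] with a = -2.18, b = -1.7.
= (-2.18)²·14.2 + (-1.7)²·107 + 2·(-2.18)·(-1.7)·24.03
= 67.48408 + 309.23 + 178.11036 = 554.82444.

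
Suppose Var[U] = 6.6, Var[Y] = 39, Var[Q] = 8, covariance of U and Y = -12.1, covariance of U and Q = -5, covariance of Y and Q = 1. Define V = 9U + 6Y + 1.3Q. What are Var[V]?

Var[V] = 543.92

Var[V] = a²·Var[U] + b²·Var[Y] + c²·Var[Q] + 2ab·covariance of U and Y + 2ac·covariance of U and Q + 2bc·covariance of Y and Q, with a = 9, b = 6, c = 1.3.
= 534.6 + 1404 + 13.52 + (-1306.8) + (-117) + 15.6
= 543.92.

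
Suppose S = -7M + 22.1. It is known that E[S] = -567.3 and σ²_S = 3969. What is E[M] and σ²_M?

E[M] = 84.2, σ²_M = 81

From S = -7M + 22.1: E[S] = a·E[M] + b, so E[M] = (E[S] − b)/a = (-567.3 − 22.1)/(-7) = 84.2.
σ²_S = a²·σ²_M, so σ²_M = 3969/(-7)² = 81.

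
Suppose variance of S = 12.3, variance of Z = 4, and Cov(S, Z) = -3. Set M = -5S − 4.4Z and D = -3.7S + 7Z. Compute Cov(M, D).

By bilinearity, Cov(M, D) = ac·variance of S + bd·variance of Z + (ad+bc)·Cov(S, Z), with a=-5, b=-4.4, c=-3.7, d=7.
ac·variance of S = (-5)·(-3.7)·12.3 = 227.55
bd·variance of Z = (-4.4)·7·4 = -123.2
(ad+bc)·Cov(S, Z) = (-18.72)·(-3) = 56.16
Cov(M, D) = 227.55 + (-123.2) + 56.16 = 160.51.

Cov(M, D) = 160.51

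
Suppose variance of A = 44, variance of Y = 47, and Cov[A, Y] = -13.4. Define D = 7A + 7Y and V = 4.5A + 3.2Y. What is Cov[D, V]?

Cov[D, V] = 1716.54

By bilinearity, Cov[D, V] = ac·variance of A + bd·variance of Y + (ad+bc)·Cov[A, Y], with a=7, b=7, c=4.5, d=3.2.
ac·variance of A = 7·4.5·44 = 1386
bd·variance of Y = 7·3.2·47 = 1052.8
(ad+bc)·Cov[A, Y] = (53.9)·(-13.4) = -722.26
Cov[D, V] = 1386 + 1052.8 + (-722.26) = 1716.54.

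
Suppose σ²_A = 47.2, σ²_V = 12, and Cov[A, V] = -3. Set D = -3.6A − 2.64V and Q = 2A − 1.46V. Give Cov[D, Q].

Cov[D, Q] = -293.5152

By bilinearity, Cov[D, Q] = ac·σ²_A + bd·σ²_V + (ad+bc)·Cov[A, V], with a=-3.6, b=-2.64, c=2, d=-1.46.
ac·σ²_A = (-3.6)·2·47.2 = -339.84
bd·σ²_V = (-2.64)·(-1.46)·12 = 46.2528
(ad+bc)·Cov[A, V] = (-0.024)·(-3) = 0.072
Cov[D, Q] = -339.84 + 46.2528 + 0.072 = -293.5152.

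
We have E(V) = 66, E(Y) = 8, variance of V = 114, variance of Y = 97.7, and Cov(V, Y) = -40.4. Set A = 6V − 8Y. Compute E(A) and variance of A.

E(A) = 332, variance of A = 14235.2

E(A) = 6·E(V) + (-8)·E(Y) = 6·66 + (-8)·8 = 332.
variance of A = a²·variance of V + b²·variance of Y + 2ab·Cov(V, Y) with a = 6, b = -8.
= 6²·114 + (-8)²·97.7 + 2·6·(-8)·(-40.4)
= 4104 + 6252.8 + 3878.4 = 14235.2.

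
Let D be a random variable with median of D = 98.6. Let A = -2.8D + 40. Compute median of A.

A linear map preserves order up to sign, so median of A = a·median of D + b = (-2.8)·98.6 + 40 = -236.08.

median of A = -236.08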